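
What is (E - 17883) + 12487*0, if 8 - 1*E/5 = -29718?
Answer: 130747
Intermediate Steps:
E = 148630 (E = 40 - 5*(-29718) = 40 + 148590 = 148630)
(E - 17883) + 12487*0 = (148630 - 17883) + 12487*0 = 130747 + 0 = 130747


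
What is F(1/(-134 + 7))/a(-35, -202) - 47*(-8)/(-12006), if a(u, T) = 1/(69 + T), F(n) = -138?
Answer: 110178874/6003 ≈ 18354.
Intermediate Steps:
F(1/(-134 + 7))/a(-35, -202) - 47*(-8)/(-12006) = -138/(1/(69 - 202)) - 47*(-8)/(-12006) = -138/(1/(-133)) + 376*(-1/12006) = -138/(-1/133) - 188/6003 = -138*(-133) - 188/6003 = 18354 - 188/6003 = 110178874/6003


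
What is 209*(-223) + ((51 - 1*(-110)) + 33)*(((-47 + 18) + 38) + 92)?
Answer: -27013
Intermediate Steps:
209*(-223) + ((51 - 1*(-110)) + 33)*(((-47 + 18) + 38) + 92) = -46607 + ((51 + 110) + 33)*((-29 + 38) + 92) = -46607 + (161 + 33)*(9 + 92) = -46607 + 194*101 = -46607 + 19594 = -27013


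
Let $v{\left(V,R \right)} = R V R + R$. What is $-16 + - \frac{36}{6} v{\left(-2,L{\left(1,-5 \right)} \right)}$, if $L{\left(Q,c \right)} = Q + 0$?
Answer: $-10$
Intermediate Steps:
$L{\left(Q,c \right)} = Q$
$v{\left(V,R \right)} = R + V R^{2}$ ($v{\left(V,R \right)} = V R^{2} + R = R + V R^{2}$)
$-16 + - \frac{36}{6} v{\left(-2,L{\left(1,-5 \right)} \right)} = -16 + - \frac{36}{6} \cdot 1 \left(1 + 1 \left(-2\right)\right) = -16 + \left(-36\right) \frac{1}{6} \cdot 1 \left(1 - 2\right) = -16 - 6 \cdot 1 \left(-1\right) = -16 - -6 = -16 + 6 = -10$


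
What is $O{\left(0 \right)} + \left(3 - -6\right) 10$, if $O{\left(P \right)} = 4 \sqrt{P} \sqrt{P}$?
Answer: $90$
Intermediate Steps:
$O{\left(P \right)} = 4 P$
$O{\left(0 \right)} + \left(3 - -6\right) 10 = 4 \cdot 0 + \left(3 - -6\right) 10 = 0 + \left(3 + 6\right) 10 = 0 + 9 \cdot 10 = 0 + 90 = 90$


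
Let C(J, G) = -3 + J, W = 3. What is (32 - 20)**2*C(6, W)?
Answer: 432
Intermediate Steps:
(32 - 20)**2*C(6, W) = (32 - 20)**2*(-3 + 6) = 12**2*3 = 144*3 = 432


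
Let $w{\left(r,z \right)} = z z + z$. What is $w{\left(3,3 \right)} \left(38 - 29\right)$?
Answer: $108$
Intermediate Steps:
$w{\left(r,z \right)} = z + z^{2}$ ($w{\left(r,z \right)} = z^{2} + z = z + z^{2}$)
$w{\left(3,3 \right)} \left(38 - 29\right) = 3 \left(1 + 3\right) \left(38 - 29\right) = 3 \cdot 4 \cdot 9 = 12 \cdot 9 = 108$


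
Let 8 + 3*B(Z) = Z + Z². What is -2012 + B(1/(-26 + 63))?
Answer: -2758066/1369 ≈ -2014.7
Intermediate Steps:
B(Z) = -8/3 + Z/3 + Z²/3 (B(Z) = -8/3 + (Z + Z²)/3 = -8/3 + (Z/3 + Z²/3) = -8/3 + Z/3 + Z²/3)
-2012 + B(1/(-26 + 63)) = -2012 + (-8/3 + 1/(3*(-26 + 63)) + (1/(-26 + 63))²/3) = -2012 + (-8/3 + (⅓)/37 + (1/37)²/3) = -2012 + (-8/3 + (⅓)*(1/37) + (1/37)²/3) = -2012 + (-8/3 + 1/111 + (⅓)*(1/1369)) = -2012 + (-8/3 + 1/111 + 1/4107) = -2012 - 3638/1369 = -2758066/1369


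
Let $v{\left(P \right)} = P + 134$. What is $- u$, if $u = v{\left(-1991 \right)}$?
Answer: $1857$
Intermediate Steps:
$v{\left(P \right)} = 134 + P$
$u = -1857$ ($u = 134 - 1991 = -1857$)
$- u = \left(-1\right) \left(-1857\right) = 1857$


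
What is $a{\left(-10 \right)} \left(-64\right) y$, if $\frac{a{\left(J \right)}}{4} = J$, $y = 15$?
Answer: $38400$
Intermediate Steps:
$a{\left(J \right)} = 4 J$
$a{\left(-10 \right)} \left(-64\right) y = 4 \left(-10\right) \left(-64\right) 15 = \left(-40\right) \left(-64\right) 15 = 2560 \cdot 15 = 38400$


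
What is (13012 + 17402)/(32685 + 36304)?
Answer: 30414/68989 ≈ 0.44085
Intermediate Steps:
(13012 + 17402)/(32685 + 36304) = 30414/68989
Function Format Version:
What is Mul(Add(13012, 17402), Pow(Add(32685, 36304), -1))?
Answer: Rational(30414, 68989) ≈ 0.44085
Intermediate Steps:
Mul(Add(13012, 17402), Pow(Add(32685, 36304), -1)) = Mul(30414, Pow(68989, -1)) = Mul(30414, Rational(1, 68989)) = Rational(30414, 68989)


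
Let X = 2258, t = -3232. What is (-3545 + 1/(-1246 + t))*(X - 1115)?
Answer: -18144566073/4478 ≈ -4.0519e+6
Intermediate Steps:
(-3545 + 1/(-1246 + t))*(X - 1115) = (-3545 + 1/(-1246 - 3232))*(2258 - 1115) = (-3545 + 1/(-4478))*1143 = (-3545 - 1/4478)*1143 = -15874511/4478*1143 = -18144566073/4478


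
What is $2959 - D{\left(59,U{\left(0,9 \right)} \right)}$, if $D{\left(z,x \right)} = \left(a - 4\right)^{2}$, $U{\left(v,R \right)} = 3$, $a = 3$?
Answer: $2958$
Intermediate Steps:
$D{\left(z,x \right)} = 1$ ($D{\left(z,x \right)} = \left(3 - 4\right)^{2} = \left(-1\right)^{2} = 1$)
$2959 - D{\left(59,U{\left(0,9 \right)} \right)} = 2959 - 1 = 2958$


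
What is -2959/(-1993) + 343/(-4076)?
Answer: 11377285/8123468 ≈ 1.4005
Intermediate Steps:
-2959/(-1993) + 343/(-4076) = -2959*(-1/1993) + 343*(-1/4076) = 2959/1993 - 343/4076 = 11377285/8123468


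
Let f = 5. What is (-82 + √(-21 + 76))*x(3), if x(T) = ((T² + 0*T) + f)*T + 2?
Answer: -3608 + 44*√55 ≈ -3281.7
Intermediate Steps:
x(T) = 2 + T*(5 + T²) (x(T) = ((T² + 0*T) + 5)*T + 2 = ((T² + 0) + 5)*T + 2 = (T² + 5)*T + 2 = (5 + T²)*T + 2 = T*(5 + T²) + 2 = 2 + T*(5 + T²))
(-82 + √(-21 + 76))*x(3) = (-82 + √(-21 + 76))*(2 + 3³ + 5*3) = (-82 + √55)*(2 + 27 + 15) = (-82 + √55)*44 = -3608 + 44*√55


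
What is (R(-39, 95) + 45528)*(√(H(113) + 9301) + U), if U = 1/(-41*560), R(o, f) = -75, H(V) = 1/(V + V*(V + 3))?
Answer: -45453/22960 + 15151*√180640758818/1469 ≈ 4.3836e+6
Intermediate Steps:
H(V) = 1/(V + V*(3 + V))
U = -1/22960 (U = 1/(-22960) = -1/22960 ≈ -4.3554e-5)
(R(-39, 95) + 45528)*(√(H(113) + 9301) + U) = (-75 + 45528)*(√(1/(113*(4 + 113)) + 9301) - 1/22960) = 45453*(√((1/113)/117 + 9301) - 1/22960) = 45453*(√((1/113)*(1/117) + 9301) - 1/22960) = 45453*(√(1/13221 + 9301) - 1/22960) = 45453*(√(122968522/13221) - 1/22960) = 45453*(√180640758818/4407 - 1/22960) = 45453*(-1/22960 + √180640758818/4407) = -45453/22960 + 15151*√180640758818/1469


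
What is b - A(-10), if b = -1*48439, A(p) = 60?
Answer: -48499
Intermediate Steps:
b = -48439
b - A(-10) = -48439 - 1*60 = -48439 - 60 = -48499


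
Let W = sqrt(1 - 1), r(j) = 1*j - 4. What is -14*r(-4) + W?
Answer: 112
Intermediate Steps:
r(j) = -4 + j (r(j) = j - 4 = -4 + j)
W = 0 (W = sqrt(0) = 0)
-14*r(-4) + W = -14*(-4 - 4) + 0 = -14*(-8) + 0 = 112 + 0 = 112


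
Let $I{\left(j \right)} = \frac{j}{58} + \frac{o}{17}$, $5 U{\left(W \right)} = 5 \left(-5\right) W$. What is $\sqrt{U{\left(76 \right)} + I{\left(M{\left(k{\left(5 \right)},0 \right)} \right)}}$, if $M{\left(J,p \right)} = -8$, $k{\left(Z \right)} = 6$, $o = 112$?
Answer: $\frac{4 i \sqrt{5674430}}{493} \approx 19.327 i$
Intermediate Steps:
$U{\left(W \right)} = - 5 W$ ($U{\left(W \right)} = \frac{5 \left(-5\right) W}{5} = \frac{\left(-25\right) W}{5} = - 5 W$)
$I{\left(j \right)} = \frac{112}{17} + \frac{j}{58}$ ($I{\left(j \right)} = \frac{j}{58} + \frac{112}{17} = \frac{112}{17} + \frac{j}{58}$)
$\sqrt{U{\left(76 \right)} + I{\left(M{\left(k{\left(5 \right)},0 \right)} \right)}} = \sqrt{\left(-5\right) 76 + \left(\frac{112}{17} + \frac{1}{58} \left(-8\right)\right)} = \sqrt{-380 + \left(\frac{112}{17} - \frac{4}{29}\right)} = \sqrt{-380 + \frac{3180}{493}} = \sqrt{- \frac{184160}{493}} = \frac{4 i \sqrt{5674430}}{493}$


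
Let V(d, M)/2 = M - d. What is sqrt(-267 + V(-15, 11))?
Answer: I*sqrt(215) ≈ 14.663*I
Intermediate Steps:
V(d, M) = -2*d + 2*M (V(d, M) = 2*(M - d) = -2*d + 2*M)
sqrt(-267 + V(-15, 11)) = sqrt(-267 + (-2*(-15) + 2*11)) = sqrt(-267 + (30 + 22)) = sqrt(-267 + 52) = sqrt(-215) = I*sqrt(215)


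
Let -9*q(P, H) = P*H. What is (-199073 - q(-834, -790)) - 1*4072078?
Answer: -12593833/3 ≈ -4.1979e+6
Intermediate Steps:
q(P, H) = -H*P/9 (q(P, H) = -P*H/9 = -H*P/9)
(-199073 - q(-834, -790)) - 1*4072078 = (-199073 - (-1)*(-790)*(-834)/9) - 1*4072078 = (-199073 - 1*(-219620/3)) - 4072078 = (-199073 + 219620/3) - 4072078 = -377599/3 - 4072078 = -12593833/3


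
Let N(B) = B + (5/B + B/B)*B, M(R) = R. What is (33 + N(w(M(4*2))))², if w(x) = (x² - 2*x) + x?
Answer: 22500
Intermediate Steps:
w(x) = x² - x
N(B) = B + B*(1 + 5/B) (N(B) = B + (5/B + 1)*B = B + (1 + 5/B)*B = B + B*(1 + 5/B))
(33 + N(w(M(4*2))))² = (33 + (5 + 2*((4*2)*(-1 + 4*2))))² = (33 + (5 + 2*(8*(-1 + 8))))² = (33 + (5 + 2*(8*7)))² = (33 + (5 + 2*56))² = (33 + (5 + 112))² = (33 + 117)² = 150² = 22500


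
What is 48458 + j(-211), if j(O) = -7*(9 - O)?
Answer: 46918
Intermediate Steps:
j(O) = -63 + 7*O
48458 + j(-211) = 48458 + (-63 + 7*(-211)) = 48458 + (-63 - 1477) = 48458 - 1540 = 46918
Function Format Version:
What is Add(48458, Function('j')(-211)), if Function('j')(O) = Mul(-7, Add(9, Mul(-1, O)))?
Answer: 46918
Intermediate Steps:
Function('j')(O) = Add(-63, Mul(7, O))
Add(48458, Function('j')(-211)) = Add(48458, Add(-63, Mul(7, -211))) = Add(48458, Add(-63, -1477)) = Add(48458, -1540) = 46918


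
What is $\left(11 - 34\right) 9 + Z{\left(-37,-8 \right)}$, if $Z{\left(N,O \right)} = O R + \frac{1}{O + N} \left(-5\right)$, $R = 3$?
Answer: $- \frac{2078}{9} \approx -230.89$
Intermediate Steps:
$Z{\left(N,O \right)} = - \frac{5}{N + O} + 3 O$ ($Z{\left(N,O \right)} = O 3 + \frac{1}{O + N} \left(-5\right) = 3 O + \frac{1}{N + O} \left(-5\right) = 3 O - \frac{5}{N + O} = - \frac{5}{N + O} + 3 O$)
$\left(11 - 34\right) 9 + Z{\left(-37,-8 \right)} = \left(11 - 34\right) 9 + \frac{-5 + 3 \left(-8\right)^{2} + 3 \left(-37\right) \left(-8\right)}{-37 - 8} = \left(-23\right) 9 + \frac{-5 + 3 \cdot 64 + 888}{-45} = -207 - \frac{-5 + 192 + 888}{45} = -207 - \frac{215}{9} = - \frac{2078}{9}$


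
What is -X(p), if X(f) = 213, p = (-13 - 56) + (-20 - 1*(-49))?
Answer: -213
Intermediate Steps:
p = -40 (p = -69 + (-20 + 49) = -69 + 29 = -40)
-X(p) = -1*213 = -213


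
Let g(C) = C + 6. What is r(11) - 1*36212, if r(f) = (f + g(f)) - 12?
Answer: -36196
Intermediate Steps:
g(C) = 6 + C
r(f) = -6 + 2*f (r(f) = (f + (6 + f)) - 12 = (6 + 2*f) - 12 = -6 + 2*f)
r(11) - 1*36212 = (-6 + 2*11) - 1*36212 = (-6 + 22) - 36212 = 16 - 36212 = -36196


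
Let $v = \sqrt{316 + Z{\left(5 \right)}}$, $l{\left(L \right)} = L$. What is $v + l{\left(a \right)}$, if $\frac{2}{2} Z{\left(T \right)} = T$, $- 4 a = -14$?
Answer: $\frac{7}{2} + \sqrt{321} \approx 21.416$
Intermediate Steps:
$a = \frac{7}{2}$ ($a = \left(- \frac{1}{4}\right) \left(-14\right) = \frac{7}{2} \approx 3.5$)
$Z{\left(T \right)} = T$
$v = \sqrt{321}$ ($v = \sqrt{316 + 5} = \sqrt{321} \approx 17.916$)
$v + l{\left(a \right)} = \sqrt{321} + \frac{7}{2} = \frac{7}{2} + \sqrt{321}$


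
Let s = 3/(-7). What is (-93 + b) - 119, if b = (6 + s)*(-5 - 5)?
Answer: -1874/7 ≈ -267.71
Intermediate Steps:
s = -3/7 (s = 3*(-⅐) = -3/7 ≈ -0.42857)
b = -390/7 (b = (6 - 3/7)*(-5 - 5) = (39/7)*(-10) = -390/7 ≈ -55.714)
(-93 + b) - 119 = (-93 - 390/7) - 119 = -1041/7 - 119 = -1874/7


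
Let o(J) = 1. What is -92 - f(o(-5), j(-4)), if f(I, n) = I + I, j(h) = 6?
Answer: -94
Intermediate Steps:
f(I, n) = 2*I
-92 - f(o(-5), j(-4)) = -92 - 2 = -94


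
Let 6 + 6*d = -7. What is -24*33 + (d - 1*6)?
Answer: -4801/6 ≈ -800.17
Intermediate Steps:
d = -13/6 (d = -1 + (1/6)*(-7) = -1 - 7/6 = -13/6 ≈ -2.1667)
-24*33 + (d - 1*6) = -24*33 + (-13/6 - 1*6) = -792 + (-13/6 - 6) = -792 - 49/6 = -4801/6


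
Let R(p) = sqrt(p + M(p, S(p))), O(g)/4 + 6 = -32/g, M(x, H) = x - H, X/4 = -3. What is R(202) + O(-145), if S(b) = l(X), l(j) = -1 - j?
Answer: -3352/145 + sqrt(393) ≈ -3.2930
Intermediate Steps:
X = -12 (X = 4*(-3) = -12)
S(b) = 11 (S(b) = -1 - 1*(-12) = -1 + 12 = 11)
O(g) = -24 - 128/g (O(g) = -24 + 4*(-32/g) = -24 - 128/g)
R(p) = sqrt(-11 + 2*p) (R(p) = sqrt(p + (p - 1*11)) = sqrt(p + (p - 11)) = sqrt(p + (-11 + p)) = sqrt(-11 + 2*p))
R(202) + O(-145) = sqrt(-11 + 2*202) + (-24 - 128/(-145)) = sqrt(-11 + 404) + (-24 - 128*(-1/145)) = sqrt(393) + (-24 + 128/145) = sqrt(393) - 3352/145 = -3352/145 + sqrt(393)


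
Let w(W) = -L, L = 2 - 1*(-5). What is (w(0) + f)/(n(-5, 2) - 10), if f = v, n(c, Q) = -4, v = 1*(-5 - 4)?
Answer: 8/7 ≈ 1.1429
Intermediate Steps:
L = 7 (L = 2 + 5 = 7)
v = -9 (v = 1*(-9) = -9)
w(W) = -7 (w(W) = -1*7 = -7)
f = -9
(w(0) + f)/(n(-5, 2) - 10) = (-7 - 9)/(-4 - 10) = -16/(-14) = -16*(-1/14) = 8/7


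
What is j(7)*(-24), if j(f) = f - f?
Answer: 0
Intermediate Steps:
j(f) = 0
j(7)*(-24) = 0*(-24) = 0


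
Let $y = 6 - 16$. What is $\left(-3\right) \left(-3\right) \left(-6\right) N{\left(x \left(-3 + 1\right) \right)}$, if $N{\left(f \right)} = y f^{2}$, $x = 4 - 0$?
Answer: $34560$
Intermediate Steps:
$x = 4$ ($x = 4 + 0 = 4$)
$y = -10$ ($y = 6 - 16 = -10$)
$N{\left(f \right)} = - 10 f^{2}$
$\left(-3\right) \left(-3\right) \left(-6\right) N{\left(x \left(-3 + 1\right) \right)} = \left(-3\right) \left(-3\right) \left(-6\right) \left(- 10 \left(4 \left(-3 + 1\right)\right)^{2}\right) = 9 \left(-6\right) \left(- 10 \left(4 \left(-2\right)\right)^{2}\right) = - 54 \left(- 10 \left(-8\right)^{2}\right) = - 54 \left(\left(-10\right) 64\right) = \left(-54\right) \left(-640\right) = 34560$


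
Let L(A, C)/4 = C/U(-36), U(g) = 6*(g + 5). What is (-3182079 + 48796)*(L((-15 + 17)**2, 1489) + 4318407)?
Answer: -1258354254420059/93 ≈ -1.3531e+13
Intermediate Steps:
U(g) = 30 + 6*g (U(g) = 6*(5 + g) = 30 + 6*g)
L(A, C) = -2*C/93 (L(A, C) = 4*(C/(30 + 6*(-36))) = 4*(C/(30 - 216)) = 4*(C/(-186)) = 4*(C*(-1/186)) = 4*(-C/186) = -2*C/93)
(-3182079 + 48796)*(L((-15 + 17)**2, 1489) + 4318407) = (-3182079 + 48796)*(-2/93*1489 + 4318407) = -3133283*(-2978/93 + 4318407) = -3133283*401608873/93 = -1258354254420059/93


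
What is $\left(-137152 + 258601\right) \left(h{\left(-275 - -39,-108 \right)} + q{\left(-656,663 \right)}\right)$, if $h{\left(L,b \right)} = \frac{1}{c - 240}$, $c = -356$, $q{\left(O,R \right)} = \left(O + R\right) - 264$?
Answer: $- \frac{18602707677}{596} \approx -3.1213 \cdot 10^{7}$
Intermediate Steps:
$q{\left(O,R \right)} = -264 + O + R$
$h{\left(L,b \right)} = - \frac{1}{596}$ ($h{\left(L,b \right)} = \frac{1}{-356 - 240} = \frac{1}{-596} = - \frac{1}{596}$)
$\left(-137152 + 258601\right) \left(h{\left(-275 - -39,-108 \right)} + q{\left(-656,663 \right)}\right) = \left(-137152 + 258601\right) \left(- \frac{1}{596} - 257\right) = 121449 \left(- \frac{1}{596} - 257\right) = 121449 \left(- \frac{153173}{596}\right) = - \frac{18602707677}{596}$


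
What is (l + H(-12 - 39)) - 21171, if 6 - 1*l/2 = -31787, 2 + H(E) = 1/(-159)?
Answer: 6743666/159 ≈ 42413.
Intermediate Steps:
H(E) = -319/159 (H(E) = -2 + 1/(-159) = -2 - 1/159 = -319/159)
l = 63586 (l = 12 - 2*(-31787) = 12 + 63574 = 63586)
(l + H(-12 - 39)) - 21171 = (63586 - 319/159) - 21171 = 10109855/159 - 21171 = 6743666/159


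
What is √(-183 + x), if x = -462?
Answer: I*√645 ≈ 25.397*I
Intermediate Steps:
√(-183 + x) = √(-183 - 462) = √(-645) = I*√645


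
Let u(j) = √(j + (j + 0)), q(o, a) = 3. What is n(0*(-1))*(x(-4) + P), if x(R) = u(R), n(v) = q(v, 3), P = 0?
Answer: 6*I*√2 ≈ 8.4853*I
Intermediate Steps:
n(v) = 3
u(j) = √2*√j (u(j) = √(j + j) = √(2*j) = √2*√j)
x(R) = √2*√R
n(0*(-1))*(x(-4) + P) = 3*(√2*√(-4) + 0) = 3*(√2*(2*I) + 0) = 3*(2*I*√2 + 0) = 3*(2*I*√2) = 6*I*√2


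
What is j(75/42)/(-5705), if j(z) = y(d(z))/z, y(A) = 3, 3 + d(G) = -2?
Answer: -6/20375 ≈ -0.00029448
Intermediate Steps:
d(G) = -5 (d(G) = -3 - 2 = -5)
j(z) = 3/z
j(75/42)/(-5705) = (3/((75/42)))/(-5705) = (3/((75*(1/42))))*(-1/5705) = (3/(25/14))*(-1/5705) = (3*(14/25))*(-1/5705) = (42/25)*(-1/5705) = -6/20375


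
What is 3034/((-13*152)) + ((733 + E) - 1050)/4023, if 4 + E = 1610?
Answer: -4829359/3974724 ≈ -1.2150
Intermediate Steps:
E = 1606 (E = -4 + 1610 = 1606)
3034/((-13*152)) + ((733 + E) - 1050)/4023 = 3034/((-13*152)) + ((733 + 1606) - 1050)/4023 = 3034/(-1976) + (2339 - 1050)*(1/4023) = 3034*(-1/1976) + 1289*(1/4023) = -1517/988 + 1289/4023 = -4829359/3974724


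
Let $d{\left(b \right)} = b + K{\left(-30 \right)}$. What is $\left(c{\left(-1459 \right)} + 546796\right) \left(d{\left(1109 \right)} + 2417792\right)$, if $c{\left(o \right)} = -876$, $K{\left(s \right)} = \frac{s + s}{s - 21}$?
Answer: $\frac{22448960295040}{17} \approx 1.3205 \cdot 10^{12}$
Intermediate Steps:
$K{\left(s \right)} = \frac{2 s}{-21 + s}$
$d{\left(b \right)} = \frac{20}{17} + b$ ($d{\left(b \right)} = b + 2 \left(-30\right) \frac{1}{-21 - 30} = b + 2 \left(-30\right) \frac{1}{-51} = b + 2 \left(-30\right) \left(- \frac{1}{51}\right) = b + \frac{20}{17} = \frac{20}{17} + b$)
$\left(c{\left(-1459 \right)} + 546796\right) \left(d{\left(1109 \right)} + 2417792\right) = \left(-876 + 546796\right) \left(\left(\frac{20}{17} + 1109\right) + 2417792\right) = 545920 \left(\frac{18873}{17} + 2417792\right) = 545920 \cdot \frac{41121337}{17} = \frac{22448960295040}{17}$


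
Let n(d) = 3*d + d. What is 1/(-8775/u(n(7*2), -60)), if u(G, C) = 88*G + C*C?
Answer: -656/675 ≈ -0.97185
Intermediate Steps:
n(d) = 4*d
u(G, C) = C² + 88*G (u(G, C) = 88*G + C² = C² + 88*G)
1/(-8775/u(n(7*2), -60)) = 1/(-8775/((-60)² + 88*(4*(7*2)))) = 1/(-8775/(3600 + 88*(4*14))) = 1/(-8775/(3600 + 88*56)) = 1/(-8775/(3600 + 4928)) = 1/(-8775/8528) = 1/(-8775*1/8528) = 1/(-675/656) = -656/675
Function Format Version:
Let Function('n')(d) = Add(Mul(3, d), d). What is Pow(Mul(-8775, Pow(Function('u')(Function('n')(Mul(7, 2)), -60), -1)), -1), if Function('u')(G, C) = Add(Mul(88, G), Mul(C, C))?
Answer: Rational(-656, 675) ≈ -0.97185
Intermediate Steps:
Function('n')(d) = Mul(4, d)
Function('u')(G, C) = Add(Pow(C, 2), Mul(88, G)) (Function('u')(G, C) = Add(Mul(88, G), Pow(C, 2)) = Add(Pow(C, 2), Mul(88, G)))
Pow(Mul(-8775, Pow(Function('u')(Function('n')(Mul(7, 2)), -60), -1)), -1) = Pow(Mul(-8775, Pow(Add(Pow(-60, 2), Mul(88, Mul(4, Mul(7, 2)))), -1)), -1) = Pow(Mul(-8775, Pow(Add(3600, Mul(88, Mul(4, 14))), -1)), -1) = Pow(Mul(-8775, Pow(Add(3600, Mul(88, 56)), -1)), -1) = Pow(Mul(-8775, Pow(Add(3600, 4928), -1)), -1) = Pow(Mul(-8775, Pow(8528, -1)), -1) = Pow(Mul(-8775, Rational(1, 8528)), -1) = Pow(Rational(-675, 656), -1) = Rational(-656, 675)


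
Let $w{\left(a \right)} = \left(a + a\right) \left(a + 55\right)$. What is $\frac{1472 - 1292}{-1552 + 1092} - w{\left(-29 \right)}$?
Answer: $\frac{34675}{23} \approx 1507.6$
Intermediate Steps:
$w{\left(a \right)} = 2 a \left(55 + a\right)$
$\frac{1472 - 1292}{-1552 + 1092} - w{\left(-29 \right)} = \frac{1472 - 1292}{-1552 + 1092} - 2 \left(-29\right) \left(55 - 29\right) = \frac{180}{-460} - 2 \left(-29\right) 26 = 180 \left(- \frac{1}{460}\right) - -1508 = - \frac{9}{23} + 1508 = \frac{34675}{23}$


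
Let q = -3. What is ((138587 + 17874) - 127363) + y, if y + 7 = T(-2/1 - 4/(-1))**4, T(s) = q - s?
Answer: 29716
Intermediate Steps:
T(s) = -3 - s
y = 618 (y = -7 + (-3 - (-2/1 - 4/(-1)))**4 = -7 + (-3 - (-2*1 - 4*(-1)))**4 = -7 + (-3 - (-2 + 4))**4 = -7 + (-3 - 1*2)**4 = -7 + (-3 - 2)**4 = -7 + (-5)**4 = -7 + 625 = 618)
((138587 + 17874) - 127363) + y = ((138587 + 17874) - 127363) + 618 = (156461 - 127363) + 618 = 29098 + 618 = 29716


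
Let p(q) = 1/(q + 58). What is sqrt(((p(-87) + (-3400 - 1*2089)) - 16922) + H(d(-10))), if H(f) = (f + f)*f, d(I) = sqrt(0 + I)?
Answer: 10*I*sqrt(188645)/29 ≈ 149.77*I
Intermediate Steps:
d(I) = sqrt(I)
p(q) = 1/(58 + q)
H(f) = 2*f**2 (H(f) = (2*f)*f = 2*f**2)
sqrt(((p(-87) + (-3400 - 1*2089)) - 16922) + H(d(-10))) = sqrt(((1/(58 - 87) + (-3400 - 1*2089)) - 16922) + 2*(sqrt(-10))**2) = sqrt(((1/(-29) + (-3400 - 2089)) - 16922) + 2*(I*sqrt(10))**2) = sqrt(((-1/29 - 5489) - 16922) + 2*(-10)) = sqrt((-159182/29 - 16922) - 20) = sqrt(-649920/29 - 20) = sqrt(-650500/29) = 10*I*sqrt(188645)/29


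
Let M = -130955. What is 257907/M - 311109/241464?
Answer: -34338844981/10540306040 ≈ -3.2579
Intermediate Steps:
257907/M - 311109/241464 = 257907/(-130955) - 311109/241464 = 257907*(-1/130955) - 311109*1/241464 = -257907/130955 - 103703/80488 = -34338844981/10540306040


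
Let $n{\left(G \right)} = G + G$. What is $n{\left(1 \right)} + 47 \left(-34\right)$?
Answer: $-1596$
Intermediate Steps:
$n{\left(G \right)} = 2 G$
$n{\left(1 \right)} + 47 \left(-34\right) = 2 \cdot 1 + 47 \left(-34\right) = 2 - 1598 = -1596$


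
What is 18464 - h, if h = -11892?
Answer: 30356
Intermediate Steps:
18464 - h = 18464 - 1*(-11892) = 18464 + 11892 = 30356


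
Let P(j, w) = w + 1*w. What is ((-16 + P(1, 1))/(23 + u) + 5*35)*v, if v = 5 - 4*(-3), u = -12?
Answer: 32487/11 ≈ 2953.4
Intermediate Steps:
P(j, w) = 2*w (P(j, w) = w + w = 2*w)
v = 17 (v = 5 + 12 = 17)
((-16 + P(1, 1))/(23 + u) + 5*35)*v = ((-16 + 2*1)/(23 - 12) + 5*35)*17 = ((-16 + 2)/11 + 175)*17 = (-14*1/11 + 175)*17 = (-14/11 + 175)*17 = (1911/11)*17 = 32487/11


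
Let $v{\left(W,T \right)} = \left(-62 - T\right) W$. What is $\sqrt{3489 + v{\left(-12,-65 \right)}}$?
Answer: $\sqrt{3453} \approx 58.762$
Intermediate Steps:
$v{\left(W,T \right)} = W \left(-62 - T\right)$
$\sqrt{3489 + v{\left(-12,-65 \right)}} = \sqrt{3489 - - 12 \left(62 - 65\right)} = \sqrt{3489 - \left(-12\right) \left(-3\right)} = \sqrt{3489 - 36} = \sqrt{3453}$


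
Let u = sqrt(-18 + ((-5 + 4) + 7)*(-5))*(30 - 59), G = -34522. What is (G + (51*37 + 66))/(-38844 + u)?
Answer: 105425853/125741392 - 944501*I*sqrt(3)/377224176 ≈ 0.83843 - 0.0043367*I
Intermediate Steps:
u = -116*I*sqrt(3) (u = sqrt(-18 + (-1 + 7)*(-5))*(-29) = sqrt(-18 + 6*(-5))*(-29) = sqrt(-18 - 30)*(-29) = sqrt(-48)*(-29) = (4*I*sqrt(3))*(-29) = -116*I*sqrt(3) ≈ -200.92*I)
(G + (51*37 + 66))/(-38844 + u) = (-34522 + (51*37 + 66))/(-38844 - 116*I*sqrt(3)) = (-34522 + (1887 + 66))/(-38844 - 116*I*sqrt(3)) = (-34522 + 1953)/(-38844 - 116*I*sqrt(3)) = -32569/(-38844 - 116*I*sqrt(3))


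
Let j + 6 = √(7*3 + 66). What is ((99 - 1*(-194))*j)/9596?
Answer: -879/4798 + 293*√87/9596 ≈ 0.10160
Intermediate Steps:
j = -6 + √87 (j = -6 + √(7*3 + 66) = -6 + √(21 + 66) = -6 + √87 ≈ 3.3274)
((99 - 1*(-194))*j)/9596 = ((99 - 1*(-194))*(-6 + √87))/9596 = ((99 + 194)*(-6 + √87))*(1/9596) = (293*(-6 + √87))*(1/9596) = (-1758 + 293*√87)*(1/9596) = -879/4798 + 293*√87/9596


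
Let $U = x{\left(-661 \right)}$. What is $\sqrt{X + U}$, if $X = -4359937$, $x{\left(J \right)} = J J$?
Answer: $2 i \sqrt{980754} \approx 1980.7 i$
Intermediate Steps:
$x{\left(J \right)} = J^{2}$
$U = 436921$ ($U = \left(-661\right)^{2} = 436921$)
$\sqrt{X + U} = \sqrt{-4359937 + 436921} = \sqrt{-3923016} = 2 i \sqrt{980754}$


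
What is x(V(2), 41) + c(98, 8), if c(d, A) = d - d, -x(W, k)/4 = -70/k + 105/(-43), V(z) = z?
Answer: 29260/1763 ≈ 16.597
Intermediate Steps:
x(W, k) = 420/43 + 280/k (x(W, k) = -4*(-70/k + 105/(-43)) = -4*(-70/k + 105*(-1/43)) = -4*(-70/k - 105/43) = -4*(-105/43 - 70/k) = 420/43 + 280/k)
c(d, A) = 0
x(V(2), 41) + c(98, 8) = (420/43 + 280/41) + 0 = 29260/1763 + 0 = 29260/1763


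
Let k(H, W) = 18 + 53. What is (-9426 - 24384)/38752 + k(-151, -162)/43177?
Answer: -104075927/119513936 ≈ -0.87083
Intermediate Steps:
k(H, W) = 71
(-9426 - 24384)/38752 + k(-151, -162)/43177 = (-9426 - 24384)/38752 + 71/43177 = -33810*1/38752 + 71*(1/43177) = -2415/2768 + 71/43177 = -104075927/119513936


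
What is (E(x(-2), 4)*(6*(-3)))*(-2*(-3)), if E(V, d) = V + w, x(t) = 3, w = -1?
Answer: -216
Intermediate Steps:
E(V, d) = -1 + V (E(V, d) = V - 1 = -1 + V)
(E(x(-2), 4)*(6*(-3)))*(-2*(-3)) = ((-1 + 3)*(6*(-3)))*(-2*(-3)) = (2*(-18))*6 = -36*6 = -216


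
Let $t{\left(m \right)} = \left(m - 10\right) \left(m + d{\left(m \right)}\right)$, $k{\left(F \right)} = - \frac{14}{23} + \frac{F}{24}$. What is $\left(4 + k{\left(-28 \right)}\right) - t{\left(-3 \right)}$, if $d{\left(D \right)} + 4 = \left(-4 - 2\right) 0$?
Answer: $- \frac{12251}{138} \approx -88.775$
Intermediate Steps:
$d{\left(D \right)} = -4$ ($d{\left(D \right)} = -4 + \left(-4 - 2\right) 0 = -4 - 0 = -4 + 0 = -4$)
$k{\left(F \right)} = - \frac{14}{23} + \frac{F}{24}$ ($k{\left(F \right)} = \left(-14\right) \frac{1}{23} + F \frac{1}{24} = - \frac{14}{23} + \frac{F}{24}$)
$t{\left(m \right)} = \left(-10 + m\right) \left(-4 + m\right)$ ($t{\left(m \right)} = \left(m - 10\right) \left(m - 4\right) = \left(-10 + m\right) \left(-4 + m\right)$)
$\left(4 + k{\left(-28 \right)}\right) - t{\left(-3 \right)} = \left(4 + \left(- \frac{14}{23} + \frac{1}{24} \left(-28\right)\right)\right) - \left(40 + \left(-3\right)^{2} - -42\right) = \left(4 - \frac{245}{138}\right) - \left(40 + 9 + 42\right) = \left(4 - \frac{245}{138}\right) - 91 = \frac{307}{138} - 91 = - \frac{12251}{138}$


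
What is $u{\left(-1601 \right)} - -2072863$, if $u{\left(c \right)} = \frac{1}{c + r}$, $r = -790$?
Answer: $\frac{4956215432}{2391} \approx 2.0729 \cdot 10^{6}$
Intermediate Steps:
$u{\left(c \right)} = \frac{1}{-790 + c}$ ($u{\left(c \right)} = \frac{1}{c - 790} = \frac{1}{-790 + c}$)
$u{\left(-1601 \right)} - -2072863 = \frac{1}{-790 - 1601} - -2072863 = \frac{1}{-2391} + 2072863 = - \frac{1}{2391} + 2072863 = \frac{4956215432}{2391}$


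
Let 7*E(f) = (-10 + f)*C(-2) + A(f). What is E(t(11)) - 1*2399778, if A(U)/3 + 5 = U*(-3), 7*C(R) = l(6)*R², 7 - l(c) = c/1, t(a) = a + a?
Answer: -117590565/49 ≈ -2.3998e+6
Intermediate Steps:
t(a) = 2*a
l(c) = 7 - c (l(c) = 7 - c/1 = 7 - c)
C(R) = R²/7 (C(R) = ((7 - 1*6)*R²)/7 = ((7 - 6)*R²)/7 = (1*R²)/7 = R²/7)
A(U) = -15 - 9*U (A(U) = -15 + 3*(U*(-3)) = -15 + 3*(-3*U) = -15 - 9*U)
E(f) = -145/49 - 59*f/49 (E(f) = ((-10 + f)*((⅐)*(-2)²) + (-15 - 9*f))/7 = ((-10 + f)*((⅐)*4) + (-15 - 9*f))/7 = ((-10 + f)*(4/7) + (-15 - 9*f))/7 = ((-40/7 + 4*f/7) + (-15 - 9*f))/7 = (-145/7 - 59*f/7)/7 = -145/49 - 59*f/49)
E(t(11)) - 1*2399778 = (-145/49 - 118*11/49) - 1*2399778 = (-145/49 - 59/49*22) - 2399778 = (-145/49 - 1298/49) - 2399778 = -1443/49 - 2399778 = -117590565/49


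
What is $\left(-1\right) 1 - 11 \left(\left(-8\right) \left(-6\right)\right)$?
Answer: $-529$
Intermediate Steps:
$\left(-1\right) 1 - 11 \left(\left(-8\right) \left(-6\right)\right) = -1 - 528 = -529$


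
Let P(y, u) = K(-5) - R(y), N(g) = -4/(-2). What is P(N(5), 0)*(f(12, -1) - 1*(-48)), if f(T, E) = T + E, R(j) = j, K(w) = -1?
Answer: -177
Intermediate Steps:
f(T, E) = E + T
N(g) = 2 (N(g) = -4*(-½) = 2)
P(y, u) = -1 - y
P(N(5), 0)*(f(12, -1) - 1*(-48)) = (-1 - 1*2)*((-1 + 12) - 1*(-48)) = (-1 - 2)*(11 + 48) = -3*59 = -177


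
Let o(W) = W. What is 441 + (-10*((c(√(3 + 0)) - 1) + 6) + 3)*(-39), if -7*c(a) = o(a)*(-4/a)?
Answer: 17478/7 ≈ 2496.9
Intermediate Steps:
c(a) = 4/7 (c(a) = -a*(-4/a)/7 = -⅐*(-4) = 4/7)
441 + (-10*((c(√(3 + 0)) - 1) + 6) + 3)*(-39) = 441 + (-10*((4/7 - 1) + 6) + 3)*(-39) = 441 + (-10*(-3/7 + 6) + 3)*(-39) = 441 + (-10*39/7 + 3)*(-39) = 441 + (-390/7 + 3)*(-39) = 441 - 369/7*(-39) = 441 + 14391/7 = 17478/7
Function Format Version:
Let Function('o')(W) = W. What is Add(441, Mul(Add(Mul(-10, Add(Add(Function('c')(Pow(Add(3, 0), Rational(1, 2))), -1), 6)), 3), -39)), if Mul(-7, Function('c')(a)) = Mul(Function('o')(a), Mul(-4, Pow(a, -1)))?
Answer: Rational(17478, 7) ≈ 2496.9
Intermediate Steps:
Function('c')(a) = Rational(4, 7) (Function('c')(a) = Mul(Rational(-1, 7), Mul(a, Mul(-4, Pow(a, -1)))) = Mul(Rational(-1, 7), -4) = Rational(4, 7))
Add(441, Mul(Add(Mul(-10, Add(Add(Function('c')(Pow(Add(3, 0), Rational(1, 2))), -1), 6)), 3), -39)) = Add(441, Mul(Add(Mul(-10, Add(Add(Rational(4, 7), -1), 6)), 3), -39)) = Add(441, Mul(Add(Mul(-10, Add(Rational(-3, 7), 6)), 3), -39)) = Add(441, Mul(Add(Mul(-10, Rational(39, 7)), 3), -39)) = Add(441, Mul(Add(Rational(-390, 7), 3), -39)) = Add(441, Mul(Rational(-369, 7), -39)) = Add(441, Rational(14391, 7)) = Rational(17478, 7)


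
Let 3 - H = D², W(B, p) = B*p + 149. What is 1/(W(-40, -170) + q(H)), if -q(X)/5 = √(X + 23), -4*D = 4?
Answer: 1/6924 ≈ 0.00014443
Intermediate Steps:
W(B, p) = 149 + B*p
D = -1 (D = -¼*4 = -1)
H = 2 (H = 3 - 1*(-1)² = 3 - 1*1 = 3 - 1 = 2)
q(X) = -5*√(23 + X) (q(X) = -5*√(X + 23) = -5*√(23 + X))
1/(W(-40, -170) + q(H)) = 1/((149 - 40*(-170)) - 5*√(23 + 2)) = 1/((149 + 6800) - 5*√25) = 1/(6949 - 5*5) = 1/(6949 - 25) = 1/6924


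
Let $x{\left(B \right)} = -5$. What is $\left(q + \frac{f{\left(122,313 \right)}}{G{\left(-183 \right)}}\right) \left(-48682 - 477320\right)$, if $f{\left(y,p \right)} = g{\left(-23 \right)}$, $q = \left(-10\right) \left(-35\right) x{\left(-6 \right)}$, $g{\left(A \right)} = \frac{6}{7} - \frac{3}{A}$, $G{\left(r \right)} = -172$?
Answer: $\frac{12745333278159}{13846} \approx 9.2051 \cdot 10^{8}$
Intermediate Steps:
$g{\left(A \right)} = \frac{6}{7} - \frac{3}{A}$ ($g{\left(A \right)} = 6 \cdot \frac{1}{7} - \frac{3}{A} = \frac{6}{7} - \frac{3}{A}$)
$q = -1750$ ($q = \left(-10\right) \left(-35\right) \left(-5\right) = 350 \left(-5\right) = -1750$)
$f{\left(y,p \right)} = \frac{159}{161}$ ($f{\left(y,p \right)} = \frac{6}{7} - \frac{3}{-23} = \frac{6}{7} - - \frac{3}{23} = \frac{6}{7} + \frac{3}{23} = \frac{159}{161}$)
$\left(q + \frac{f{\left(122,313 \right)}}{G{\left(-183 \right)}}\right) \left(-48682 - 477320\right) = \left(-1750 + \frac{159}{161 \left(-172\right)}\right) \left(-48682 - 477320\right) = \left(-1750 + \frac{159}{161} \left(- \frac{1}{172}\right)\right) \left(-526002\right) = \left(-1750 - \frac{159}{27692}\right) \left(-526002\right) = \left(- \frac{48461159}{27692}\right) \left(-526002\right) = \frac{12745333278159}{13846}$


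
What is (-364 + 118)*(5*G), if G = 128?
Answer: -157440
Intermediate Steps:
(-364 + 118)*(5*G) = (-364 + 118)*(5*128) = -246*640 = -157440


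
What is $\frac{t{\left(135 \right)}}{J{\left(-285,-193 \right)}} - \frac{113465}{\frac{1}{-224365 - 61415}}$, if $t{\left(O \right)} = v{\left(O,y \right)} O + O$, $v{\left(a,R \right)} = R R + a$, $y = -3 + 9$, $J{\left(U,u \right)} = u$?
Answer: $\frac{6258223322880}{193} \approx 3.2426 \cdot 10^{10}$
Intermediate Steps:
$y = 6$
$v{\left(a,R \right)} = a + R^{2}$ ($v{\left(a,R \right)} = R^{2} + a = a + R^{2}$)
$t{\left(O \right)} = O + O \left(36 + O\right)$ ($t{\left(O \right)} = \left(O + 6^{2}\right) O + O = \left(O + 36\right) O + O = \left(36 + O\right) O + O = O \left(36 + O\right) + O = O + O \left(36 + O\right)$)
$\frac{t{\left(135 \right)}}{J{\left(-285,-193 \right)}} - \frac{113465}{\frac{1}{-224365 - 61415}} = \frac{135 \left(37 + 135\right)}{-193} - \frac{113465}{\frac{1}{-224365 - 61415}} = 135 \cdot 172 \left(- \frac{1}{193}\right) - \frac{113465}{\frac{1}{-285780}} = 23220 \left(- \frac{1}{193}\right) - \frac{113465}{- \frac{1}{285780}} = - \frac{23220}{193} - -32426027700 = - \frac{23220}{193} + 32426027700 = \frac{6258223322880}{193}$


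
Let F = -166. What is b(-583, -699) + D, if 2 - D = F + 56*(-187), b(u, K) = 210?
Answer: 10850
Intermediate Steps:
D = 10640 (D = 2 - (-166 + 56*(-187)) = 2 - (-166 - 10472) = 2 - 1*(-10638) = 2 + 10638 = 10640)
b(-583, -699) + D = 210 + 10640 = 10850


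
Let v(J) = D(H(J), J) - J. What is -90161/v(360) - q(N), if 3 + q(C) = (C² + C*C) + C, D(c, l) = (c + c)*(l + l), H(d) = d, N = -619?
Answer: -396663318161/518040 ≈ -7.6570e+5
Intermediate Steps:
D(c, l) = 4*c*l (D(c, l) = (2*c)*(2*l) = 4*c*l)
v(J) = -J + 4*J² (v(J) = 4*J*J - J = 4*J² - J = -J + 4*J²)
q(C) = -3 + C + 2*C² (q(C) = -3 + ((C² + C*C) + C) = -3 + ((C² + C²) + C) = -3 + (2*C² + C) = -3 + (C + 2*C²) = -3 + C + 2*C²)
-90161/v(360) - q(N) = -90161*1/(360*(-1 + 4*360)) - (-3 - 619 + 2*(-619)²) = -90161*1/(360*(-1 + 1440)) - (-3 - 619 + 2*383161) = -90161/(360*1439) - (-3 - 619 + 766322) = -90161/518040 - 1*765700 = -90161*1/518040 - 765700 = -90161/518040 - 765700 = -396663318161/518040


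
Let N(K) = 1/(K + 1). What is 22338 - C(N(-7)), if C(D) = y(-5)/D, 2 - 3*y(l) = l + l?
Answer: 22362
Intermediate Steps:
y(l) = 2/3 - 2*l/3 (y(l) = 2/3 - (l + l)/3 = 2/3 - 2*l/3)
N(K) = 1/(1 + K)
C(D) = 4/D (C(D) = (2/3 - 2/3*(-5))/D = (2/3 + 10/3)/D = 4/D)
22338 - C(N(-7)) = 22338 - 4/(1/(1 - 7)) = 22338 - 4/(1/(-6)) = 22338 - 4/(-1/6) = 22338 - 4*(-6) = 22338 - 1*(-24) = 22338 + 24 = 22362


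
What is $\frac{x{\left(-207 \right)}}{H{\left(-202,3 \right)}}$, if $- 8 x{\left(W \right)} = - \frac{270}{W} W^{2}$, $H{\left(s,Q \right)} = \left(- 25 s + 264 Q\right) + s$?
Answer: $- \frac{1863}{1504} \approx -1.2387$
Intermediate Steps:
$H{\left(s,Q \right)} = - 24 s + 264 Q$
$x{\left(W \right)} = \frac{135 W}{4}$ ($x{\left(W \right)} = - \frac{- \frac{270}{W} W^{2}}{8} = - \frac{\left(-270\right) W}{8} = \frac{135 W}{4}$)
$\frac{x{\left(-207 \right)}}{H{\left(-202,3 \right)}} = \frac{\frac{135}{4} \left(-207\right)}{\left(-24\right) \left(-202\right) + 264 \cdot 3} = - \frac{27945}{4 \left(4848 + 792\right)} = - \frac{27945}{4 \cdot 5640} = \left(- \frac{27945}{4}\right) \frac{1}{5640} = - \frac{1863}{1504}$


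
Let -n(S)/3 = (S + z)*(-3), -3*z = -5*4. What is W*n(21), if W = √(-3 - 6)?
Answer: 747*I ≈ 747.0*I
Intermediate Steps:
z = 20/3 (z = -(-5)*4/3 = -⅓*(-20) = 20/3 ≈ 6.6667)
W = 3*I (W = √(-9) = 3*I ≈ 3.0*I)
n(S) = 60 + 9*S (n(S) = -3*(S + 20/3)*(-3) = -3*(20/3 + S)*(-3) = -3*(-20 - 3*S) = 60 + 9*S)
W*n(21) = (3*I)*(60 + 9*21) = (3*I)*(60 + 189) = (3*I)*249 = 747*I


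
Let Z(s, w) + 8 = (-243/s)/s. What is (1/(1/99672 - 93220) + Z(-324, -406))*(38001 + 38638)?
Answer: -2461682636976607553/4013895098448 ≈ -6.1329e+5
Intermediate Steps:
Z(s, w) = -8 - 243/s² (Z(s, w) = -8 + (-243/s)/s = -8 - 243/s²)
(1/(1/99672 - 93220) + Z(-324, -406))*(38001 + 38638) = (1/(1/99672 - 93220) + (-8 - 243/(-324)²))*(38001 + 38638) = (1/(1/99672 - 93220) + (-8 - 243*1/104976))*76639 = (1/(-9291423839/99672) + (-8 - 1/432))*76639 = (-99672/9291423839 - 3457/432)*76639 = -32120495269727/4013895098448*76639 = -2461682636976607553/4013895098448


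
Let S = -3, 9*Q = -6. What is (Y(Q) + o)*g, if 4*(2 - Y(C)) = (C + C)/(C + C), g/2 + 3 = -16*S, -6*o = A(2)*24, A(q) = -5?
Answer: 3915/2 ≈ 1957.5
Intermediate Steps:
Q = -⅔ (Q = (⅑)*(-6) = -⅔ ≈ -0.66667)
o = 20 (o = -(-5)*24/6 = -⅙*(-120) = 20)
g = 90 (g = -6 + 2*(-16*(-3)) = -6 + 2*48 = -6 + 96 = 90)
Y(C) = 7/4 (Y(C) = 2 - (C + C)/(4*(C + C)) = 2 - 2*C/(4*(2*C)) = 2 - 2*C*1/(2*C)/4 = 2 - ¼*1 = 2 - ¼ = 7/4)
(Y(Q) + o)*g = (7/4 + 20)*90 = (87/4)*90 = 3915/2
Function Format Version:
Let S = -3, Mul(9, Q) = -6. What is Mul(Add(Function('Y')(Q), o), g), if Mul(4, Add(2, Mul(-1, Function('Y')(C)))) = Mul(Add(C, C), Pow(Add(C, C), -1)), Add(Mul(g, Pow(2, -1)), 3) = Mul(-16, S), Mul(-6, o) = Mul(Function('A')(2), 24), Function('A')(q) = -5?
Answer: Rational(3915, 2) ≈ 1957.5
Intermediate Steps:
Q = Rational(-2, 3) (Q = Mul(Rational(1, 9), -6) = Rational(-2, 3) ≈ -0.66667)
o = 20 (o = Mul(Rational(-1, 6), Mul(-5, 24)) = Mul(Rational(-1, 6), -120) = 20)
g = 90 (g = Add(-6, Mul(2, Mul(-16, -3))) = Add(-6, Mul(2, 48)) = Add(-6, 96) = 90)
Function('Y')(C) = Rational(7, 4) (Function('Y')(C) = Add(2, Mul(Rational(-1, 4), Mul(Add(C, C), Pow(Add(C, C), -1)))) = Add(2, Mul(Rational(-1, 4), Mul(Mul(2, C), Pow(Mul(2, C), -1)))) = Add(2, Mul(Rational(-1, 4), Mul(Mul(2, C), Mul(Rational(1, 2), Pow(C, -1))))) = Add(2, Mul(Rational(-1, 4), 1)) = Add(2, Rational(-1, 4)) = Rational(7, 4))
Mul(Add(Function('Y')(Q), o), g) = Mul(Add(Rational(7, 4), 20), 90) = Mul(Rational(87, 4), 90) = Rational(3915, 2)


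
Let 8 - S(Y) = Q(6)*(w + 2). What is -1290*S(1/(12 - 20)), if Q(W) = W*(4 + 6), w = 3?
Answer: 376680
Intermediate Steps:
Q(W) = 10*W (Q(W) = W*10 = 10*W)
S(Y) = -292 (S(Y) = 8 - 10*6*(3 + 2) = 8 - 60*5 = 8 - 1*300 = 8 - 300 = -292)
-1290*S(1/(12 - 20)) = -1290*(-292) = 376680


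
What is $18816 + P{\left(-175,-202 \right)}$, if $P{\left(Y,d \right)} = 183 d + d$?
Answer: $-18352$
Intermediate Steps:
$P{\left(Y,d \right)} = 184 d$
$18816 + P{\left(-175,-202 \right)} = 18816 + 184 \left(-202\right) = 18816 - 37168 = -18352$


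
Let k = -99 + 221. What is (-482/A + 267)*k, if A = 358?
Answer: 5801344/179 ≈ 32410.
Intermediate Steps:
k = 122
(-482/A + 267)*k = (-482/358 + 267)*122 = (-482*1/358 + 267)*122 = (-241/179 + 267)*122 = (47552/179)*122 = 5801344/179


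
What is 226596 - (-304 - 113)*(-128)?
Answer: 173220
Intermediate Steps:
226596 - (-304 - 113)*(-128) = 226596 - (-417)*(-128) = 226596 - 1*53376 = 226596 - 53376 = 173220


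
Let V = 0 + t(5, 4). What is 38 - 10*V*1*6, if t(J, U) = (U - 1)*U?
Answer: -682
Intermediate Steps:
t(J, U) = U*(-1 + U) (t(J, U) = (-1 + U)*U = U*(-1 + U))
V = 12 (V = 0 + 4*(-1 + 4) = 0 + 4*3 = 0 + 12 = 12)
38 - 10*V*1*6 = 38 - 10*12*1*6 = 38 - 120*6 = 38 - 10*72 = 38 - 720 = -682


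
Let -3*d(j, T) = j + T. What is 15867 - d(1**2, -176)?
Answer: 47426/3 ≈ 15809.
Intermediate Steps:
d(j, T) = -T/3 - j/3 (d(j, T) = -(j + T)/3 = -(T + j)/3 = -T/3 - j/3)
15867 - d(1**2, -176) = 15867 - (-1/3*(-176) - 1/3*1**2) = 15867 - (176/3 - 1/3*1) = 15867 - (176/3 - 1/3) = 15867 - 1*175/3 = 15867 - 175/3 = 47426/3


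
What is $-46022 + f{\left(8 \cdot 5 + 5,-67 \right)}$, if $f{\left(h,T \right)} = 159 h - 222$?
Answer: $-39089$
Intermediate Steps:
$f{\left(h,T \right)} = -222 + 159 h$
$-46022 + f{\left(8 \cdot 5 + 5,-67 \right)} = -46022 - \left(222 - 159 \left(8 \cdot 5 + 5\right)\right) = -46022 - \left(222 - 159 \left(40 + 5\right)\right) = -46022 + \left(-222 + 159 \cdot 45\right) = -46022 + \left(-222 + 7155\right) = -46022 + 6933 = -39089$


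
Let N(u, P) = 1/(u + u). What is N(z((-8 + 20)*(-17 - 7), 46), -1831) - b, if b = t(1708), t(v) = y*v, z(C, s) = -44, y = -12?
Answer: 1803647/88 ≈ 20496.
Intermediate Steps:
N(u, P) = 1/(2*u)
t(v) = -12*v
b = -20496 (b = -12*1708 = -20496)
N(z((-8 + 20)*(-17 - 7), 46), -1831) - b = (½)/(-44) - 1*(-20496) = (½)*(-1/44) + 20496 = -1/88 + 20496 = 1803647/88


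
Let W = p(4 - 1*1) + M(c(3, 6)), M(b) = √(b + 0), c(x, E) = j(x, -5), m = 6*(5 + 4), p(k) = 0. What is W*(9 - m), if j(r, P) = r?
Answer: -45*√3 ≈ -77.942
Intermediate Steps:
m = 54 (m = 6*9 = 54)
c(x, E) = x
M(b) = √b
W = √3 (W = 0 + √3 = √3 ≈ 1.7320)
W*(9 - m) = √3*(9 - 1*54) = √3*(9 - 54) = √3*(-45) = -45*√3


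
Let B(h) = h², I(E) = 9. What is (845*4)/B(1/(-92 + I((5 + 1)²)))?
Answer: 23284820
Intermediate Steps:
(845*4)/B(1/(-92 + I((5 + 1)²))) = (845*4)/((1/(-92 + 9))²) = 3380/((1/(-83))²) = 3380/((-1/83)²) = 3380/(1/6889) = 3380*6889 = 23284820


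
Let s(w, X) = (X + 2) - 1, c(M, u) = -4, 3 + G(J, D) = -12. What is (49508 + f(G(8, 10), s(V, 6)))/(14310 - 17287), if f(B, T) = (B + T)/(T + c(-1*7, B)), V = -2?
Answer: -148516/8931 ≈ -16.629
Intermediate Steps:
G(J, D) = -15 (G(J, D) = -3 - 12 = -15)
s(w, X) = 1 + X (s(w, X) = (2 + X) - 1 = 1 + X)
f(B, T) = (B + T)/(-4 + T) (f(B, T) = (B + T)/(T - 4) = (B + T)/(-4 + T))
(49508 + f(G(8, 10), s(V, 6)))/(14310 - 17287) = (49508 + (-15 + (1 + 6))/(-4 + (1 + 6)))/(14310 - 17287) = (49508 + (-15 + 7)/(-4 + 7))/(-2977) = (49508 - 8/3)*(-1/2977) = (148516/3)*(-1/2977) = -148516/8931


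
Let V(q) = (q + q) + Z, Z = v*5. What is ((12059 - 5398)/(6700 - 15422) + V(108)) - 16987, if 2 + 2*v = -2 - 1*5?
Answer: -73239784/4361 ≈ -16794.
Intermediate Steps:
v = -9/2 (v = -1 + (-2 - 1*5)/2 = -1 + (-2 - 5)/2 = -1 + (1/2)*(-7) = -1 - 7/2 = -9/2 ≈ -4.5000)
Z = -45/2 (Z = -9/2*5 = -45/2 ≈ -22.500)
V(q) = -45/2 + 2*q (V(q) = (q + q) - 45/2 = 2*q - 45/2 = -45/2 + 2*q)
((12059 - 5398)/(6700 - 15422) + V(108)) - 16987 = ((12059 - 5398)/(6700 - 15422) + (-45/2 + 2*108)) - 16987 = (6661/(-8722) + (-45/2 + 216)) - 16987 = (6661*(-1/8722) + 387/2) - 16987 = (-6661/8722 + 387/2) - 16987 = 840523/4361 - 16987 = -73239784/4361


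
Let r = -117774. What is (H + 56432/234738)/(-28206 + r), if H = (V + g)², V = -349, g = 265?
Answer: -41409194/856676331 ≈ -0.048337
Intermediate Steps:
H = 7056 (H = (-349 + 265)² = (-84)² = 7056)
(H + 56432/234738)/(-28206 + r) = (7056 + 56432/234738)/(-28206 - 117774) = (7056 + 56432*(1/234738))/(-145980) = (7056 + 28216/117369)*(-1/145980) = (828183880/117369)*(-1/145980) = -41409194/856676331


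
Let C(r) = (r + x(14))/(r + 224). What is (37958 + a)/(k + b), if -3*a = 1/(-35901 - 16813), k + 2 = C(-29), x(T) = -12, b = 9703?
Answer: 390179012405/99716648956 ≈ 3.9129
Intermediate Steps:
C(r) = (-12 + r)/(224 + r) (C(r) = (r - 12)/(r + 224) = (-12 + r)/(224 + r))
k = -431/195 (k = -2 + (-12 - 29)/(224 - 29) = -2 - 41/195 = -431/195 ≈ -2.2103)
a = 1/158142 (a = -1/(3*(-35901 - 16813)) = -⅓/(-52714) = -⅓*(-1/52714) = 1/158142 ≈ 6.3234e-6)
(37958 + a)/(k + b) = (37958 + 1/158142)/(-431/195 + 9703) = 6002754037/(158142*(1891654/195)) = (6002754037/158142)*(195/1891654) = 390179012405/99716648956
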